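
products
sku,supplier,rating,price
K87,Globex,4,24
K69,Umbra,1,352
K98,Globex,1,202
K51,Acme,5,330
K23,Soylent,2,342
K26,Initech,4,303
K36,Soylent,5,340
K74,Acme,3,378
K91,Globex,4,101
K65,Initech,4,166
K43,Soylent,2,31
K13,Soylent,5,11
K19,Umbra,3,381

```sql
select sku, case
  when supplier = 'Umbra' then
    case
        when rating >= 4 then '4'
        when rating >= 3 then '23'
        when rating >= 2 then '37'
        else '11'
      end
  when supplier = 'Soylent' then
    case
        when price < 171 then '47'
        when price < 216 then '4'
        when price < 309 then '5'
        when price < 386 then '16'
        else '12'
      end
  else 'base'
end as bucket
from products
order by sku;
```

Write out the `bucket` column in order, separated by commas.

sku=K13: supplier='Soylent' → inner[price < 171] → 47
sku=K19: supplier='Umbra' → inner[rating >= 3] → 23
sku=K23: supplier='Soylent' → inner[price < 386] → 16
sku=K26: supplier='Initech' → outer ELSE → base
sku=K36: supplier='Soylent' → inner[price < 386] → 16
sku=K43: supplier='Soylent' → inner[price < 171] → 47
sku=K51: supplier='Acme' → outer ELSE → base
sku=K65: supplier='Initech' → outer ELSE → base
sku=K69: supplier='Umbra' → inner[ELSE] → 11
sku=K74: supplier='Acme' → outer ELSE → base
sku=K87: supplier='Globex' → outer ELSE → base
sku=K91: supplier='Globex' → outer ELSE → base
sku=K98: supplier='Globex' → outer ELSE → base

47, 23, 16, base, 16, 47, base, base, 11, base, base, base, base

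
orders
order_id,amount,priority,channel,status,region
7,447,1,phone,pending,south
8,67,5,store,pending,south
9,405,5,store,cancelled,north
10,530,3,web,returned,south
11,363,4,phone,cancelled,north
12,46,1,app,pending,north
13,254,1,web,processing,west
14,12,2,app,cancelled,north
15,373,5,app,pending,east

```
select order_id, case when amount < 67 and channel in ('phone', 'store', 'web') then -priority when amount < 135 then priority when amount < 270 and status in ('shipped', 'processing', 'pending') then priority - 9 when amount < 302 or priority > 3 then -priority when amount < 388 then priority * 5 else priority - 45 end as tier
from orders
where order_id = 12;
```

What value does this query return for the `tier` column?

1

order_id = 12: amount=46, priority=1, channel=app, status=pending, region=north.
amount < 67 and channel in ('phone', 'store', 'web') → false
amount < 135 → true → 1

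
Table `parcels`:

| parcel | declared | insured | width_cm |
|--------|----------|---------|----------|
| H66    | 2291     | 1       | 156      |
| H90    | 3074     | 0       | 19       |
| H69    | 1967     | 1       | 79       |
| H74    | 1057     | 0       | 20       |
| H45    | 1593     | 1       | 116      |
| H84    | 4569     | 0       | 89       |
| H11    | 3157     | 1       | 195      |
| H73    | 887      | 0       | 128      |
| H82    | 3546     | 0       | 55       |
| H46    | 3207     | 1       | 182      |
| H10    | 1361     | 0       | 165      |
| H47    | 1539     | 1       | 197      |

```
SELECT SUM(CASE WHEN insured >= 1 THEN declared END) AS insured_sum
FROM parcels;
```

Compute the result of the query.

parcel=H66: ✓ → 2291
parcel=H90: ✗
parcel=H69: ✓ → 1967
parcel=H74: ✗
parcel=H45: ✓ → 1593
parcel=H84: ✗
parcel=H11: ✓ → 3157
parcel=H73: ✗
parcel=H82: ✗
parcel=H46: ✓ → 3207
parcel=H10: ✗
parcel=H47: ✓ → 1539
insured_sum = 2291 + 1967 + 1593 + 3157 + 3207 + 1539 = 13754

13754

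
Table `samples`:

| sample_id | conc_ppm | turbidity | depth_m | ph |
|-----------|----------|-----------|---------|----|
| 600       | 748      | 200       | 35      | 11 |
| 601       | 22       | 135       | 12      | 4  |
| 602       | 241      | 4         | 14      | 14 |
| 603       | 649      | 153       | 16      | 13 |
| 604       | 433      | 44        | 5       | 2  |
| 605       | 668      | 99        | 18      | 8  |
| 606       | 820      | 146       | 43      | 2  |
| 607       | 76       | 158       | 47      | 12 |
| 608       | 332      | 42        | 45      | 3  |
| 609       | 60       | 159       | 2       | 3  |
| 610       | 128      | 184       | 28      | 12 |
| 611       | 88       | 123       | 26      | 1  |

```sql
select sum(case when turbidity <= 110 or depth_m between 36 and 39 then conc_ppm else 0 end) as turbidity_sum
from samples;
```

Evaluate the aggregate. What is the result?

1674

sample_id=600: ✗
sample_id=601: ✗
sample_id=602: ✓ → 241
sample_id=603: ✗
sample_id=604: ✓ → 433
sample_id=605: ✓ → 668
sample_id=606: ✗
sample_id=607: ✗
sample_id=608: ✓ → 332
sample_id=609: ✗
sample_id=610: ✗
sample_id=611: ✗
turbidity_sum = 241 + 433 + 668 + 332 = 1674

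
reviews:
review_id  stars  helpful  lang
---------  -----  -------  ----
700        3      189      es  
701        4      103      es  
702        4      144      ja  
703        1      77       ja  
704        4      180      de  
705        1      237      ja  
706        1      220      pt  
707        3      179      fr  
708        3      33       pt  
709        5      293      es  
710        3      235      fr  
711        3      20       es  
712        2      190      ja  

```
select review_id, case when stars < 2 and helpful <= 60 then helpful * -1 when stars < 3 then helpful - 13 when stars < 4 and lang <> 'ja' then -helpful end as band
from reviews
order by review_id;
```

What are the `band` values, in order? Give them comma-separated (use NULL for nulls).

-189, NULL, NULL, 64, NULL, 224, 207, -179, -33, NULL, -235, -20, 177

review_id=700: stars < 4 and lang <> 'ja' → -189
review_id=701: (no match → NULL) → NULL
review_id=702: (no match → NULL) → NULL
review_id=703: stars < 3 → 64
review_id=704: (no match → NULL) → NULL
review_id=705: stars < 3 → 224
review_id=706: stars < 3 → 207
review_id=707: stars < 4 and lang <> 'ja' → -179
review_id=708: stars < 4 and lang <> 'ja' → -33
review_id=709: (no match → NULL) → NULL
review_id=710: stars < 4 and lang <> 'ja' → -235
review_id=711: stars < 4 and lang <> 'ja' → -20
review_id=712: stars < 3 → 177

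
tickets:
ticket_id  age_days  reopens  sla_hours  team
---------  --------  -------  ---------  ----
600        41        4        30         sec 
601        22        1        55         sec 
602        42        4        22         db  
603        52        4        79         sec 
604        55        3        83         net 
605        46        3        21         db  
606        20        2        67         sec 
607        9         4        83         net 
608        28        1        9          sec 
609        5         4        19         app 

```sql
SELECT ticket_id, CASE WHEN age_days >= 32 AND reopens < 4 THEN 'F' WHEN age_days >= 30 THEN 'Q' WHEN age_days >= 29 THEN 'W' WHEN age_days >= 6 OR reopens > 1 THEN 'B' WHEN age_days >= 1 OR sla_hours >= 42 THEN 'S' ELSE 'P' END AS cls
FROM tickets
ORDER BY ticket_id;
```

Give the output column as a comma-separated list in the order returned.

Q, B, Q, Q, F, F, B, B, B, B

ticket_id=600: age_days >= 30 → Q
ticket_id=601: age_days >= 6 OR reopens > 1 → B
ticket_id=602: age_days >= 30 → Q
ticket_id=603: age_days >= 30 → Q
ticket_id=604: age_days >= 32 AND reopens < 4 → F
ticket_id=605: age_days >= 32 AND reopens < 4 → F
ticket_id=606: age_days >= 6 OR reopens > 1 → B
ticket_id=607: age_days >= 6 OR reopens > 1 → B
ticket_id=608: age_days >= 6 OR reopens > 1 → B
ticket_id=609: age_days >= 6 OR reopens > 1 → B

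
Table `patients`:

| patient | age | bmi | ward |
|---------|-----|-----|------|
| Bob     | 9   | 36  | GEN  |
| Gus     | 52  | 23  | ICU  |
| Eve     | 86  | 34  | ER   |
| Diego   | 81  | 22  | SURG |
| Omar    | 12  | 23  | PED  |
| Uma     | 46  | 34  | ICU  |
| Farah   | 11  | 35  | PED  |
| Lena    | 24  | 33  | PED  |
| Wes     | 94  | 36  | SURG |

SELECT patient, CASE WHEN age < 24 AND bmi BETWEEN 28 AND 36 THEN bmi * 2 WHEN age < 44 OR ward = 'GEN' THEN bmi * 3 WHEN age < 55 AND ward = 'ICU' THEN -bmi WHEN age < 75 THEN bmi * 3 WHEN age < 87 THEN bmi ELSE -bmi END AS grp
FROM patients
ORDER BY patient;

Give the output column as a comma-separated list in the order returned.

patient=Bob: age < 24 AND bmi BETWEEN 28 AND 36 → 72
patient=Diego: age < 87 → 22
patient=Eve: age < 87 → 34
patient=Farah: age < 24 AND bmi BETWEEN 28 AND 36 → 70
patient=Gus: age < 55 AND ward = 'ICU' → -23
patient=Lena: age < 44 OR ward = 'GEN' → 99
patient=Omar: age < 44 OR ward = 'GEN' → 69
patient=Uma: age < 55 AND ward = 'ICU' → -34
patient=Wes: ELSE → -36

72, 22, 34, 70, -23, 99, 69, -34, -36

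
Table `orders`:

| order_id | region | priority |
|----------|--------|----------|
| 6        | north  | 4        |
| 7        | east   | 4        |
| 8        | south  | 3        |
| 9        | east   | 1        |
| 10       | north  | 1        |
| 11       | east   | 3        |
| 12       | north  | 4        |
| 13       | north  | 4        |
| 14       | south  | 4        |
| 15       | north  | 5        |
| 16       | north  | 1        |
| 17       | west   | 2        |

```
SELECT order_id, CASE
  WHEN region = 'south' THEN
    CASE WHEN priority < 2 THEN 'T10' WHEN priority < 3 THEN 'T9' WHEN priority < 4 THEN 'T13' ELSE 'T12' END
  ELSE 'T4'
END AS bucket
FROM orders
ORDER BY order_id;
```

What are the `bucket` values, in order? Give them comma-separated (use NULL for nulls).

order_id=6: region='north' → outer ELSE → T4
order_id=7: region='east' → outer ELSE → T4
order_id=8: region='south' → inner[priority < 4] → T13
order_id=9: region='east' → outer ELSE → T4
order_id=10: region='north' → outer ELSE → T4
order_id=11: region='east' → outer ELSE → T4
order_id=12: region='north' → outer ELSE → T4
order_id=13: region='north' → outer ELSE → T4
order_id=14: region='south' → inner[ELSE] → T12
order_id=15: region='north' → outer ELSE → T4
order_id=16: region='north' → outer ELSE → T4
order_id=17: region='west' → outer ELSE → T4

T4, T4, T13, T4, T4, T4, T4, T4, T12, T4, T4, T4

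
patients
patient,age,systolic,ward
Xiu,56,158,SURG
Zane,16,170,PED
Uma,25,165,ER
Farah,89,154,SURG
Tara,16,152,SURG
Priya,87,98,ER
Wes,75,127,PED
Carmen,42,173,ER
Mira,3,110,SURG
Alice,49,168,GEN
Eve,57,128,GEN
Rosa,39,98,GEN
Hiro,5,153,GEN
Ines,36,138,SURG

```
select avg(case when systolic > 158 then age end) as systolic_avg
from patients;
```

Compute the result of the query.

33

patient=Xiu: ✗
patient=Zane: ✓ → 16
patient=Uma: ✓ → 25
patient=Farah: ✗
patient=Tara: ✗
patient=Priya: ✗
patient=Wes: ✗
patient=Carmen: ✓ → 42
patient=Mira: ✗
patient=Alice: ✓ → 49
patient=Eve: ✗
patient=Rosa: ✗
patient=Hiro: ✗
patient=Ines: ✗
systolic_avg = (16 + 25 + 42 + 49) / 4 = 33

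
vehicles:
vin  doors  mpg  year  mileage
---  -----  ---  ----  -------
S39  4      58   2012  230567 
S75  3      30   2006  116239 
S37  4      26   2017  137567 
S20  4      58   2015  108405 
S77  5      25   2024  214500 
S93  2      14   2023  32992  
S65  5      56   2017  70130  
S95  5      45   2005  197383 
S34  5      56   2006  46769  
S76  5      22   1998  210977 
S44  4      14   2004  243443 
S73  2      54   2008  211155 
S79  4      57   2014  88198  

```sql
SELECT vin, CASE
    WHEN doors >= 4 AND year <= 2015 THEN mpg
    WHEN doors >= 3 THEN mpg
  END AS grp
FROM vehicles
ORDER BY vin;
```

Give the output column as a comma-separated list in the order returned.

vin=S20: doors >= 4 AND year <= 2015 → 58
vin=S34: doors >= 4 AND year <= 2015 → 56
vin=S37: doors >= 3 → 26
vin=S39: doors >= 4 AND year <= 2015 → 58
vin=S44: doors >= 4 AND year <= 2015 → 14
vin=S65: doors >= 3 → 56
vin=S73: (no match → NULL) → NULL
vin=S75: doors >= 3 → 30
vin=S76: doors >= 4 AND year <= 2015 → 22
vin=S77: doors >= 3 → 25
vin=S79: doors >= 4 AND year <= 2015 → 57
vin=S93: (no match → NULL) → NULL
vin=S95: doors >= 4 AND year <= 2015 → 45

58, 56, 26, 58, 14, 56, NULL, 30, 22, 25, 57, NULL, 45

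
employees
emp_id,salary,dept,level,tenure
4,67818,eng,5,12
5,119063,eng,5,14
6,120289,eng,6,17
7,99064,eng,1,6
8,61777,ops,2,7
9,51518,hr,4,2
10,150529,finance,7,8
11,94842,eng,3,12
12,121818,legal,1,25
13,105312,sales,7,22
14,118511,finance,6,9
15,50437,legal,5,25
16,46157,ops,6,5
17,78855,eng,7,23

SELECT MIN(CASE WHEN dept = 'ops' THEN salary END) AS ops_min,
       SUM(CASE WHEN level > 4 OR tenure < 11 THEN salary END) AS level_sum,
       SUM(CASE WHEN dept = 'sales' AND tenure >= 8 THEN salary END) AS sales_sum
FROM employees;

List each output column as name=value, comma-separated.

ops_min=46157, level_sum=1069330, sales_sum=105312

[ops_min: dept = 'ops']
emp_id=4: ✗
emp_id=5: ✗
emp_id=6: ✗
emp_id=7: ✗
emp_id=8: ✓ → 61777
emp_id=9: ✗
emp_id=10: ✗
emp_id=11: ✗
emp_id=12: ✗
emp_id=13: ✗
emp_id=14: ✗
emp_id=15: ✗
emp_id=16: ✓ → 46157
emp_id=17: ✗
ops_min = MIN(61777, 46157) = 46157
—
[level_sum: level > 4 OR tenure < 11]
emp_id=4: ✓ → 67818
emp_id=5: ✓ → 119063
emp_id=6: ✓ → 120289
emp_id=7: ✓ → 99064
emp_id=8: ✓ → 61777
emp_id=9: ✓ → 51518
emp_id=10: ✓ → 150529
emp_id=11: ✗
emp_id=12: ✗
emp_id=13: ✓ → 105312
emp_id=14: ✓ → 118511
emp_id=15: ✓ → 50437
emp_id=16: ✓ → 46157
emp_id=17: ✓ → 78855
level_sum = 67818 + 119063 + 120289 + 99064 + 61777 + 51518 + 150529 + 105312 + 118511 + 50437 + 46157 + 78855 = 1069330
—
[sales_sum: dept = 'sales' AND tenure >= 8]
emp_id=4: ✗
emp_id=5: ✗
emp_id=6: ✗
emp_id=7: ✗
emp_id=8: ✗
emp_id=9: ✗
emp_id=10: ✗
emp_id=11: ✗
emp_id=12: ✗
emp_id=13: ✓ → 105312
emp_id=14: ✗
emp_id=15: ✗
emp_id=16: ✗
emp_id=17: ✗
sales_sum = 105312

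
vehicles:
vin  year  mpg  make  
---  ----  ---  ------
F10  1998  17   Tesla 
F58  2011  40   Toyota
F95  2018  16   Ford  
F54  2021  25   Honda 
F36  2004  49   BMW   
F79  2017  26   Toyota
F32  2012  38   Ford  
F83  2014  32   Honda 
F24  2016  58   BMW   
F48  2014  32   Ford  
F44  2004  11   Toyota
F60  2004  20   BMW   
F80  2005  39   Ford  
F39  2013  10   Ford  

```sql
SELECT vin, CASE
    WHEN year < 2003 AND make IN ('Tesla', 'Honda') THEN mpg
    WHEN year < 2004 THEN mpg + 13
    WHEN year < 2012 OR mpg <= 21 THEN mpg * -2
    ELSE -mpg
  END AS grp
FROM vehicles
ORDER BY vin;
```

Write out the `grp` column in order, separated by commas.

17, -58, -38, -98, -20, -22, -32, -25, -80, -40, -26, -78, -32, -32

vin=F10: year < 2003 AND make IN ('Tesla', 'Honda') → 17
vin=F24: ELSE → -58
vin=F32: ELSE → -38
vin=F36: year < 2012 OR mpg <= 21 → -98
vin=F39: year < 2012 OR mpg <= 21 → -20
vin=F44: year < 2012 OR mpg <= 21 → -22
vin=F48: ELSE → -32
vin=F54: ELSE → -25
vin=F58: year < 2012 OR mpg <= 21 → -80
vin=F60: year < 2012 OR mpg <= 21 → -40
vin=F79: ELSE → -26
vin=F80: year < 2012 OR mpg <= 21 → -78
vin=F83: ELSE → -32
vin=F95: year < 2012 OR mpg <= 21 → -32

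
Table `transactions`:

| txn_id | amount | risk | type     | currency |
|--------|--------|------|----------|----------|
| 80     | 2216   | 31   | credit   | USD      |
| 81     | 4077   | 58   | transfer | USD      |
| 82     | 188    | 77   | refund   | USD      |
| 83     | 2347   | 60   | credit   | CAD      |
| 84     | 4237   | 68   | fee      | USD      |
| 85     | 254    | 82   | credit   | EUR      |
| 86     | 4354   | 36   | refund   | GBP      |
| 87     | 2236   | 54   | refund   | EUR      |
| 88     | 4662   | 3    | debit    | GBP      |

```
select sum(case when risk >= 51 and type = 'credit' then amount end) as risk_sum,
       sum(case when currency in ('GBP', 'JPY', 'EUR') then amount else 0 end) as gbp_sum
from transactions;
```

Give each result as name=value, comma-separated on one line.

risk_sum=2601, gbp_sum=11506

[risk_sum: risk >= 51 and type = 'credit']
txn_id=80: ✗
txn_id=81: ✗
txn_id=82: ✗
txn_id=83: ✓ → 2347
txn_id=84: ✗
txn_id=85: ✓ → 254
txn_id=86: ✗
txn_id=87: ✗
txn_id=88: ✗
risk_sum = 2347 + 254 = 2601
—
[gbp_sum: currency in ('GBP', 'JPY', 'EUR')]
txn_id=80: ✗
txn_id=81: ✗
txn_id=82: ✗
txn_id=83: ✗
txn_id=84: ✗
txn_id=85: ✓ → 254
txn_id=86: ✓ → 4354
txn_id=87: ✓ → 2236
txn_id=88: ✓ → 4662
gbp_sum = 254 + 4354 + 2236 + 4662 = 11506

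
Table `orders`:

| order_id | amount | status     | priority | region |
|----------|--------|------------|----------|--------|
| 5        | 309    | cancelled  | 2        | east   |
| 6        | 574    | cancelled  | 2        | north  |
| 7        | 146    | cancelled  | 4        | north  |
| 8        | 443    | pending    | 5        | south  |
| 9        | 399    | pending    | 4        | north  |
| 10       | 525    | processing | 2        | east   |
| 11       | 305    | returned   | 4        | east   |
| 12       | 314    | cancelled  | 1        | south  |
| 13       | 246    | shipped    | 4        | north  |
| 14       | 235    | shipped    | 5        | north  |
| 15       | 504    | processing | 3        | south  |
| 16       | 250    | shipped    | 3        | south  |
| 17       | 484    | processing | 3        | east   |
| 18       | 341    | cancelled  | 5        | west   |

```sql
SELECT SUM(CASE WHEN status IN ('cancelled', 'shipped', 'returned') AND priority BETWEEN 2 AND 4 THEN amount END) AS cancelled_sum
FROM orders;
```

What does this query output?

1830

order_id=5: ✓ → 309
order_id=6: ✓ → 574
order_id=7: ✓ → 146
order_id=8: ✗
order_id=9: ✗
order_id=10: ✗
order_id=11: ✓ → 305
order_id=12: ✗
order_id=13: ✓ → 246
order_id=14: ✗
order_id=15: ✗
order_id=16: ✓ → 250
order_id=17: ✗
order_id=18: ✗
cancelled_sum = 309 + 574 + 146 + 305 + 246 + 250 = 1830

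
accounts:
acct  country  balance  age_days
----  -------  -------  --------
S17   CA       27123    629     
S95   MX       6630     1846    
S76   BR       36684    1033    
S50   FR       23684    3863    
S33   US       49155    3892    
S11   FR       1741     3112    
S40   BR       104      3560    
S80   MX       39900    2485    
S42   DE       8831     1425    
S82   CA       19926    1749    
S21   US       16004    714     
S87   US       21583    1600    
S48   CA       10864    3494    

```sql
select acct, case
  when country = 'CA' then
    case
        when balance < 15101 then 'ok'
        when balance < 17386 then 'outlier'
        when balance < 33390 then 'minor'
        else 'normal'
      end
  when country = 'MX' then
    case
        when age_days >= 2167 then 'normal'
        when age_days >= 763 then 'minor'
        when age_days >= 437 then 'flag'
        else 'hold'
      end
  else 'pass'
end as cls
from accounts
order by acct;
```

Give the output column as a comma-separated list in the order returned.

pass, minor, pass, pass, pass, pass, ok, pass, pass, normal, minor, pass, minor

acct=S11: country='FR' → outer ELSE → pass
acct=S17: country='CA' → inner[balance < 33390] → minor
acct=S21: country='US' → outer ELSE → pass
acct=S33: country='US' → outer ELSE → pass
acct=S40: country='BR' → outer ELSE → pass
acct=S42: country='DE' → outer ELSE → pass
acct=S48: country='CA' → inner[balance < 15101] → ok
acct=S50: country='FR' → outer ELSE → pass
acct=S76: country='BR' → outer ELSE → pass
acct=S80: country='MX' → inner[age_days >= 2167] → normal
acct=S82: country='CA' → inner[balance < 33390] → minor
acct=S87: country='US' → outer ELSE → pass
acct=S95: country='MX' → inner[age_days >= 763] → minor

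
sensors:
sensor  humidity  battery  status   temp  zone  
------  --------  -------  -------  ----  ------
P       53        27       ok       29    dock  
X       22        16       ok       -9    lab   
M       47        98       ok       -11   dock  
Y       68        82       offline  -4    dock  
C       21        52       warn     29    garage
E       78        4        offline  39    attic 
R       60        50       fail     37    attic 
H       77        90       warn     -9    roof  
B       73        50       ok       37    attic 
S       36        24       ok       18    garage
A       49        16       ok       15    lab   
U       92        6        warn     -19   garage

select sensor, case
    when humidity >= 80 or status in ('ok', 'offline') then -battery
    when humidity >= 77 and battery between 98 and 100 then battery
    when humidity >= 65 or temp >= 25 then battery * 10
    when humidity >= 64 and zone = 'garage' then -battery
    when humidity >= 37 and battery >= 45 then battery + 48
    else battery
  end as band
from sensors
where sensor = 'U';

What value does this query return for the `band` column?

-6

sensor = U: humidity=92, battery=6, status=warn, temp=-19, zone=garage.
humidity >= 80 or status in ('ok', 'offline') → true → -6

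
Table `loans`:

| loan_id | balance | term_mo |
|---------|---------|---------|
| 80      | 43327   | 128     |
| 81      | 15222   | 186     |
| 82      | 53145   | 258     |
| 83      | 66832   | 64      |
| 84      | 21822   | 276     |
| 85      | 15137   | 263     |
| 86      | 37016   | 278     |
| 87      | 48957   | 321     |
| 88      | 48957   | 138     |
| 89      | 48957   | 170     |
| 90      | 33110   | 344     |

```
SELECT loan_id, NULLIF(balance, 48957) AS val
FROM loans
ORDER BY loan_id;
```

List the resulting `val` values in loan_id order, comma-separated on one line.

43327, 15222, 53145, 66832, 21822, 15137, 37016, NULL, NULL, NULL, 33110

loan_id=80: balance=43327 vs 48957: differ → 43327
loan_id=81: balance=15222 vs 48957: differ → 15222
loan_id=82: balance=53145 vs 48957: differ → 53145
loan_id=83: balance=66832 vs 48957: differ → 66832
loan_id=84: balance=21822 vs 48957: differ → 21822
loan_id=85: balance=15137 vs 48957: differ → 15137
loan_id=86: balance=37016 vs 48957: differ → 37016
loan_id=87: balance=48957 vs 48957: equal → NULL
loan_id=88: balance=48957 vs 48957: equal → NULL
loan_id=89: balance=48957 vs 48957: equal → NULL
loan_id=90: balance=33110 vs 48957: differ → 33110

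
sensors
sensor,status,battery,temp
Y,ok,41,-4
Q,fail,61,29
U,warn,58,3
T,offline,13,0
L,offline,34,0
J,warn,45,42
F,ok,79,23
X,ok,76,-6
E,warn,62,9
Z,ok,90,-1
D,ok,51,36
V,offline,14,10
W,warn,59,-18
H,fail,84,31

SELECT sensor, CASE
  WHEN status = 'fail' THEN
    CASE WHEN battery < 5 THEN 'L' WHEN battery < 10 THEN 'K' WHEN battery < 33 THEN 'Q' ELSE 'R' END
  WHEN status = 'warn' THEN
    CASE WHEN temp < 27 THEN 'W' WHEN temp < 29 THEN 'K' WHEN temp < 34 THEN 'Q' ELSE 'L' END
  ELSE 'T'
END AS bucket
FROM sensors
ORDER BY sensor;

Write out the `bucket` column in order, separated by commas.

sensor=D: status='ok' → outer ELSE → T
sensor=E: status='warn' → inner[temp < 27] → W
sensor=F: status='ok' → outer ELSE → T
sensor=H: status='fail' → inner[ELSE] → R
sensor=J: status='warn' → inner[ELSE] → L
sensor=L: status='offline' → outer ELSE → T
sensor=Q: status='fail' → inner[ELSE] → R
sensor=T: status='offline' → outer ELSE → T
sensor=U: status='warn' → inner[temp < 27] → W
sensor=V: status='offline' → outer ELSE → T
sensor=W: status='warn' → inner[temp < 27] → W
sensor=X: status='ok' → outer ELSE → T
sensor=Y: status='ok' → outer ELSE → T
sensor=Z: status='ok' → outer ELSE → T

T, W, T, R, L, T, R, T, W, T, W, T, T, T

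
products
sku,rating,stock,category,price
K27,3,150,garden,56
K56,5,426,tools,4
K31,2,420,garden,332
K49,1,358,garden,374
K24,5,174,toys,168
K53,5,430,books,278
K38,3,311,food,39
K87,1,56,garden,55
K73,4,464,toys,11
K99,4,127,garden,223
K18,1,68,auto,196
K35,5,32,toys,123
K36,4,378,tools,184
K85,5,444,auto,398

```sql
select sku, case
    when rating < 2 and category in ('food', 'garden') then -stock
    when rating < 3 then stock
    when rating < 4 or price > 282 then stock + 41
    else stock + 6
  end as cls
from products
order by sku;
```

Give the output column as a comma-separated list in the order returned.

sku=K18: rating < 3 → 68
sku=K24: ELSE → 180
sku=K27: rating < 4 or price > 282 → 191
sku=K31: rating < 3 → 420
sku=K35: ELSE → 38
sku=K36: ELSE → 384
sku=K38: rating < 4 or price > 282 → 352
sku=K49: rating < 2 and category in ('food', 'garden') → -358
sku=K53: ELSE → 436
sku=K56: ELSE → 432
sku=K73: ELSE → 470
sku=K85: rating < 4 or price > 282 → 485
sku=K87: rating < 2 and category in ('food', 'garden') → -56
sku=K99: ELSE → 133

68, 180, 191, 420, 38, 384, 352, -358, 436, 432, 470, 485, -56, 133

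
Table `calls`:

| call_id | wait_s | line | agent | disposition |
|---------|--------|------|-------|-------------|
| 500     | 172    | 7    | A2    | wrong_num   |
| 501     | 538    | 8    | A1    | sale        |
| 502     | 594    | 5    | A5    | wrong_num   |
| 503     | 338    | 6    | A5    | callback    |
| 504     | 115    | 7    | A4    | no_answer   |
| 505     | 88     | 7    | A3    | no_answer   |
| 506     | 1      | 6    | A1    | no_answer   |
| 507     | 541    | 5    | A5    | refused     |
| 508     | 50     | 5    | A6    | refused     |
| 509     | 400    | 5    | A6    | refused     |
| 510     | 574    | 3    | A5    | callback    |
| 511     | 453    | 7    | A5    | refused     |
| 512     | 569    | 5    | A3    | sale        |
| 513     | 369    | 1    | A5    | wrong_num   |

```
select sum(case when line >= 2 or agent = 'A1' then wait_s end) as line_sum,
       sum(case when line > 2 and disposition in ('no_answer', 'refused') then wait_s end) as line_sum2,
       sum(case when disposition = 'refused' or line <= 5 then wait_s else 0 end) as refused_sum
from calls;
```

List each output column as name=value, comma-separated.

line_sum=4433, line_sum2=1648, refused_sum=3550

[line_sum: line >= 2 or agent = 'A1']
call_id=500: ✓ → 172
call_id=501: ✓ → 538
call_id=502: ✓ → 594
call_id=503: ✓ → 338
call_id=504: ✓ → 115
call_id=505: ✓ → 88
call_id=506: ✓ → 1
call_id=507: ✓ → 541
call_id=508: ✓ → 50
call_id=509: ✓ → 400
call_id=510: ✓ → 574
call_id=511: ✓ → 453
call_id=512: ✓ → 569
call_id=513: ✗
line_sum = 172 + 538 + 594 + 338 + 115 + 88 + 1 + 541 + 50 + 400 + 574 + 453 + 569 = 4433
—
[line_sum2: line > 2 and disposition in ('no_answer', 'refused')]
call_id=500: ✗
call_id=501: ✗
call_id=502: ✗
call_id=503: ✗
call_id=504: ✓ → 115
call_id=505: ✓ → 88
call_id=506: ✓ → 1
call_id=507: ✓ → 541
call_id=508: ✓ → 50
call_id=509: ✓ → 400
call_id=510: ✗
call_id=511: ✓ → 453
call_id=512: ✗
call_id=513: ✗
line_sum2 = 115 + 88 + 1 + 541 + 50 + 400 + 453 = 1648
—
[refused_sum: disposition = 'refused' or line <= 5]
call_id=500: ✗
call_id=501: ✗
call_id=502: ✓ → 594
call_id=503: ✗
call_id=504: ✗
call_id=505: ✗
call_id=506: ✗
call_id=507: ✓ → 541
call_id=508: ✓ → 50
call_id=509: ✓ → 400
call_id=510: ✓ → 574
call_id=511: ✓ → 453
call_id=512: ✓ → 569
call_id=513: ✓ → 369
refused_sum = 594 + 541 + 50 + 400 + 574 + 453 + 569 + 369 = 3550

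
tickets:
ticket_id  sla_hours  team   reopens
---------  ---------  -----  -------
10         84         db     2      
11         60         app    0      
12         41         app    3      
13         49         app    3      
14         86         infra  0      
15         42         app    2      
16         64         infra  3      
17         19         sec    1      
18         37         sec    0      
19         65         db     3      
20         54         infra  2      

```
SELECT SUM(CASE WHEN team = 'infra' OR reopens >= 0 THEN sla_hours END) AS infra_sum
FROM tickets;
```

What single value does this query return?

ticket_id=10: ✓ → 84
ticket_id=11: ✓ → 60
ticket_id=12: ✓ → 41
ticket_id=13: ✓ → 49
ticket_id=14: ✓ → 86
ticket_id=15: ✓ → 42
ticket_id=16: ✓ → 64
ticket_id=17: ✓ → 19
ticket_id=18: ✓ → 37
ticket_id=19: ✓ → 65
ticket_id=20: ✓ → 54
infra_sum = 84 + 60 + 41 + 49 + 86 + 42 + 64 + 19 + 37 + 65 + 54 = 601

601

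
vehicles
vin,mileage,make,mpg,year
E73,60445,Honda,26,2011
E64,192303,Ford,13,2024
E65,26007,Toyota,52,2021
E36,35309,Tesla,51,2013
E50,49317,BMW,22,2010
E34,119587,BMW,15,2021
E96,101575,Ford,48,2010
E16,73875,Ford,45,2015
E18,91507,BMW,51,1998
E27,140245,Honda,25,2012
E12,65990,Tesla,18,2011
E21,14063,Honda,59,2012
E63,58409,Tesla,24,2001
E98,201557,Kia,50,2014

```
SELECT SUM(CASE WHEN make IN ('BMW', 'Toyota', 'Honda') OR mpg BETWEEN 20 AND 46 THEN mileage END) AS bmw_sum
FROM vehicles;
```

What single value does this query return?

vin=E73: ✓ → 60445
vin=E64: ✗
vin=E65: ✓ → 26007
vin=E36: ✗
vin=E50: ✓ → 49317
vin=E34: ✓ → 119587
vin=E96: ✗
vin=E16: ✓ → 73875
vin=E18: ✓ → 91507
vin=E27: ✓ → 140245
vin=E12: ✗
vin=E21: ✓ → 14063
vin=E63: ✓ → 58409
vin=E98: ✗
bmw_sum = 60445 + 26007 + 49317 + 119587 + 73875 + 91507 + 140245 + 14063 + 58409 = 633455

633455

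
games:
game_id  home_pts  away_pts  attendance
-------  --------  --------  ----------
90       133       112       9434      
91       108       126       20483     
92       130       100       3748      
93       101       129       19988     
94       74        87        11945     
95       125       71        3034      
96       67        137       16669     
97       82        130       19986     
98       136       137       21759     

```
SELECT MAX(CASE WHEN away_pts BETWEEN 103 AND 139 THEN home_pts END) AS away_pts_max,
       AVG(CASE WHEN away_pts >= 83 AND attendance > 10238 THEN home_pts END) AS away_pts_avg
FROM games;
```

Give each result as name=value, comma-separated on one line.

[away_pts_max: away_pts BETWEEN 103 AND 139]
game_id=90: ✓ → 133
game_id=91: ✓ → 108
game_id=92: ✗
game_id=93: ✓ → 101
game_id=94: ✗
game_id=95: ✗
game_id=96: ✓ → 67
game_id=97: ✓ → 82
game_id=98: ✓ → 136
away_pts_max = MAX(133, 108, 101, 67, 82, 136) = 136
—
[away_pts_avg: away_pts >= 83 AND attendance > 10238]
game_id=90: ✗
game_id=91: ✓ → 108
game_id=92: ✗
game_id=93: ✓ → 101
game_id=94: ✓ → 74
game_id=95: ✗
game_id=96: ✓ → 67
game_id=97: ✓ → 82
game_id=98: ✓ → 136
away_pts_avg = (108 + 101 + 74 + 67 + 82 + 136) / 6 = 94.6666666667

away_pts_max=136, away_pts_avg=94.6666666667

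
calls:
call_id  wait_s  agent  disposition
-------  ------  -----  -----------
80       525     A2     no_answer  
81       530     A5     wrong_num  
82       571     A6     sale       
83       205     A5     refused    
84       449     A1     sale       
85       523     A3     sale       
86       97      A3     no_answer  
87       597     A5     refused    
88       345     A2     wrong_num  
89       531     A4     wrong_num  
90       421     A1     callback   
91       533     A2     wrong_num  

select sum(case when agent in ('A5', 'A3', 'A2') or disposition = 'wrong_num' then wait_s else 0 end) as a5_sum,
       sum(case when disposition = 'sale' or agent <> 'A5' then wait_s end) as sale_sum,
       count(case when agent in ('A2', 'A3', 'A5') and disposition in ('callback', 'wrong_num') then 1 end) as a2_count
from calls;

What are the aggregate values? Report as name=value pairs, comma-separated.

a5_sum=3886, sale_sum=3995, a2_count=3

[a5_sum: agent in ('A5', 'A3', 'A2') or disposition = 'wrong_num']
call_id=80: ✓ → 525
call_id=81: ✓ → 530
call_id=82: ✗
call_id=83: ✓ → 205
call_id=84: ✗
call_id=85: ✓ → 523
call_id=86: ✓ → 97
call_id=87: ✓ → 597
call_id=88: ✓ → 345
call_id=89: ✓ → 531
call_id=90: ✗
call_id=91: ✓ → 533
a5_sum = 525 + 530 + 205 + 523 + 97 + 597 + 345 + 531 + 533 = 3886
—
[sale_sum: disposition = 'sale' or agent <> 'A5']
call_id=80: ✓ → 525
call_id=81: ✗
call_id=82: ✓ → 571
call_id=83: ✗
call_id=84: ✓ → 449
call_id=85: ✓ → 523
call_id=86: ✓ → 97
call_id=87: ✗
call_id=88: ✓ → 345
call_id=89: ✓ → 531
call_id=90: ✓ → 421
call_id=91: ✓ → 533
sale_sum = 525 + 571 + 449 + 523 + 97 + 345 + 531 + 421 + 533 = 3995
—
[a2_count: agent in ('A2', 'A3', 'A5') and disposition in ('callback', 'wrong_num')]
call_id=80: ✗
call_id=81: ✓ → 1
call_id=82: ✗
call_id=83: ✗
call_id=84: ✗
call_id=85: ✗
call_id=86: ✗
call_id=87: ✗
call_id=88: ✓ → 1
call_id=89: ✗
call_id=90: ✗
call_id=91: ✓ → 1
a2_count = COUNT(1, 1, 1) = 3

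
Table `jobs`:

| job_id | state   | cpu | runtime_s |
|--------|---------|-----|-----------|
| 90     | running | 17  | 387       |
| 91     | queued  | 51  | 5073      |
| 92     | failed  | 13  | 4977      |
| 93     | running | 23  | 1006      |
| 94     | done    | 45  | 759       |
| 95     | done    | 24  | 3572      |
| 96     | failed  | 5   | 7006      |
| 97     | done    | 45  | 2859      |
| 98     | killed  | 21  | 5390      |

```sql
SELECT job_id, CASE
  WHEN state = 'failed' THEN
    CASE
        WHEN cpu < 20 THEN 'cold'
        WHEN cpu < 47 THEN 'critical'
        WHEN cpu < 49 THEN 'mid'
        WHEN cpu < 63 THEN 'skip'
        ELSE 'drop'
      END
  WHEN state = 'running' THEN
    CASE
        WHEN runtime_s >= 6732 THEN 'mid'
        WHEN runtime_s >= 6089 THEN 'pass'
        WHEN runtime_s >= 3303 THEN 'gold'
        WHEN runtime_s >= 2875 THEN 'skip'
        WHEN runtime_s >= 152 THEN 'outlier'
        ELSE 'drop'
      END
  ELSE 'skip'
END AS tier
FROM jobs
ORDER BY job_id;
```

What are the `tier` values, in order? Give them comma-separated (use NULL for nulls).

outlier, skip, cold, outlier, skip, skip, cold, skip, skip

job_id=90: state='running' → inner[runtime_s >= 152] → outlier
job_id=91: state='queued' → outer ELSE → skip
job_id=92: state='failed' → inner[cpu < 20] → cold
job_id=93: state='running' → inner[runtime_s >= 152] → outlier
job_id=94: state='done' → outer ELSE → skip
job_id=95: state='done' → outer ELSE → skip
job_id=96: state='failed' → inner[cpu < 20] → cold
job_id=97: state='done' → outer ELSE → skip
job_id=98: state='killed' → outer ELSE → skip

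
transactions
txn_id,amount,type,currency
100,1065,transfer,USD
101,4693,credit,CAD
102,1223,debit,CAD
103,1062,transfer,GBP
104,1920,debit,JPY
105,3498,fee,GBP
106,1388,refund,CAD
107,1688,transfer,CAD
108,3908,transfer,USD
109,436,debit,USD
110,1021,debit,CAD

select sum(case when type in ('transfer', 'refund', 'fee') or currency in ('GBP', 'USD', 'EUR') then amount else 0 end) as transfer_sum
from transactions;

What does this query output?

txn_id=100: ✓ → 1065
txn_id=101: ✗
txn_id=102: ✗
txn_id=103: ✓ → 1062
txn_id=104: ✗
txn_id=105: ✓ → 3498
txn_id=106: ✓ → 1388
txn_id=107: ✓ → 1688
txn_id=108: ✓ → 3908
txn_id=109: ✓ → 436
txn_id=110: ✗
transfer_sum = 1065 + 1062 + 3498 + 1388 + 1688 + 3908 + 436 = 13045

13045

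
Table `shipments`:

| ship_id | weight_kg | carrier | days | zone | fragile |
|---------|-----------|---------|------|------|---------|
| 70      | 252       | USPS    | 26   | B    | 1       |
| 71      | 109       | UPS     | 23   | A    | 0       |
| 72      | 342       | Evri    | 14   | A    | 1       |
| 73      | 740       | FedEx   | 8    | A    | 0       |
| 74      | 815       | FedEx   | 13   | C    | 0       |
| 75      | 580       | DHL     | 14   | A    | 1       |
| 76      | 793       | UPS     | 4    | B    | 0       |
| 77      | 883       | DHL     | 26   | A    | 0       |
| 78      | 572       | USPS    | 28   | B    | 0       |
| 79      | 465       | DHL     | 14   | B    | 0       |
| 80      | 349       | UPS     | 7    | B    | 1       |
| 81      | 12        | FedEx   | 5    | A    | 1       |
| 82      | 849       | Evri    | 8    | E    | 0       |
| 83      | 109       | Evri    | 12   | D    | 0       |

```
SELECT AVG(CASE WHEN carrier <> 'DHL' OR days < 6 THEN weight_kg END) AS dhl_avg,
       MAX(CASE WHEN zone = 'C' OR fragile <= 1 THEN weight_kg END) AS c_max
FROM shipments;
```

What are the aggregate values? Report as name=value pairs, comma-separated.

[dhl_avg: carrier <> 'DHL' OR days < 6]
ship_id=70: ✓ → 252
ship_id=71: ✓ → 109
ship_id=72: ✓ → 342
ship_id=73: ✓ → 740
ship_id=74: ✓ → 815
ship_id=75: ✗
ship_id=76: ✓ → 793
ship_id=77: ✗
ship_id=78: ✓ → 572
ship_id=79: ✗
ship_id=80: ✓ → 349
ship_id=81: ✓ → 12
ship_id=82: ✓ → 849
ship_id=83: ✓ → 109
dhl_avg = (252 + 109 + 342 + 740 + 815 + 793 + 572 + 349 + 12 + 849 + 109) / 11 = 449.2727272727
—
[c_max: zone = 'C' OR fragile <= 1]
ship_id=70: ✓ → 252
ship_id=71: ✓ → 109
ship_id=72: ✓ → 342
ship_id=73: ✓ → 740
ship_id=74: ✓ → 815
ship_id=75: ✓ → 580
ship_id=76: ✓ → 793
ship_id=77: ✓ → 883
ship_id=78: ✓ → 572
ship_id=79: ✓ → 465
ship_id=80: ✓ → 349
ship_id=81: ✓ → 12
ship_id=82: ✓ → 849
ship_id=83: ✓ → 109
c_max = MAX(252, 109, 342, 740, 815, 580, 793, 883, 572, 465, 349, 12, 849, 109) = 883

dhl_avg=449.2727272727, c_max=883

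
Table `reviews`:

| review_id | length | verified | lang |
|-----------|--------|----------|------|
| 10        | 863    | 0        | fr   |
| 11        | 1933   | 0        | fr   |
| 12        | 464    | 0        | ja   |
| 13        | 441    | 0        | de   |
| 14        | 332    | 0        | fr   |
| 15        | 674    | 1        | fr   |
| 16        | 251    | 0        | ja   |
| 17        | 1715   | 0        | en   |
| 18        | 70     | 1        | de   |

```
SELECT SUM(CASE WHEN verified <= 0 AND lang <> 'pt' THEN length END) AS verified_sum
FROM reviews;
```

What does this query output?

review_id=10: ✓ → 863
review_id=11: ✓ → 1933
review_id=12: ✓ → 464
review_id=13: ✓ → 441
review_id=14: ✓ → 332
review_id=15: ✗
review_id=16: ✓ → 251
review_id=17: ✓ → 1715
review_id=18: ✗
verified_sum = 863 + 1933 + 464 + 441 + 332 + 251 + 1715 = 5999

5999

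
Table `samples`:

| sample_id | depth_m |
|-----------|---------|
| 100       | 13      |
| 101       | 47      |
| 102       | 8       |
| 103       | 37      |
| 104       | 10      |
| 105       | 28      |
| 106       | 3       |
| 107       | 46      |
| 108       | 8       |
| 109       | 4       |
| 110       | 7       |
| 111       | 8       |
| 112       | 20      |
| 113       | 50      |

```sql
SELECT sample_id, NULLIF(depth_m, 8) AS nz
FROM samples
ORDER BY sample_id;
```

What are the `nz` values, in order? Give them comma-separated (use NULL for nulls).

sample_id=100: depth_m=13 vs 8: differ → 13
sample_id=101: depth_m=47 vs 8: differ → 47
sample_id=102: depth_m=8 vs 8: equal → NULL
sample_id=103: depth_m=37 vs 8: differ → 37
sample_id=104: depth_m=10 vs 8: differ → 10
sample_id=105: depth_m=28 vs 8: differ → 28
sample_id=106: depth_m=3 vs 8: differ → 3
sample_id=107: depth_m=46 vs 8: differ → 46
sample_id=108: depth_m=8 vs 8: equal → NULL
sample_id=109: depth_m=4 vs 8: differ → 4
sample_id=110: depth_m=7 vs 8: differ → 7
sample_id=111: depth_m=8 vs 8: equal → NULL
sample_id=112: depth_m=20 vs 8: differ → 20
sample_id=113: depth_m=50 vs 8: differ → 50

13, 47, NULL, 37, 10, 28, 3, 46, NULL, 4, 7, NULL, 20, 50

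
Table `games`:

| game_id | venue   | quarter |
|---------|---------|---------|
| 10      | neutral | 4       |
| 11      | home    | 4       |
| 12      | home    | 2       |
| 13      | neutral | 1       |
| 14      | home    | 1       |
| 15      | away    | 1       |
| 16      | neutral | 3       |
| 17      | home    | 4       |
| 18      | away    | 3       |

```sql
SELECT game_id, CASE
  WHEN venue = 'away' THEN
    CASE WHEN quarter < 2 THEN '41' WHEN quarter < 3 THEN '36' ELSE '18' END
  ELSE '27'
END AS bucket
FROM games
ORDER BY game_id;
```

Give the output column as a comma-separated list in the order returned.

game_id=10: venue='neutral' → outer ELSE → 27
game_id=11: venue='home' → outer ELSE → 27
game_id=12: venue='home' → outer ELSE → 27
game_id=13: venue='neutral' → outer ELSE → 27
game_id=14: venue='home' → outer ELSE → 27
game_id=15: venue='away' → inner[quarter < 2] → 41
game_id=16: venue='neutral' → outer ELSE → 27
game_id=17: venue='home' → outer ELSE → 27
game_id=18: venue='away' → inner[ELSE] → 18

27, 27, 27, 27, 27, 41, 27, 27, 18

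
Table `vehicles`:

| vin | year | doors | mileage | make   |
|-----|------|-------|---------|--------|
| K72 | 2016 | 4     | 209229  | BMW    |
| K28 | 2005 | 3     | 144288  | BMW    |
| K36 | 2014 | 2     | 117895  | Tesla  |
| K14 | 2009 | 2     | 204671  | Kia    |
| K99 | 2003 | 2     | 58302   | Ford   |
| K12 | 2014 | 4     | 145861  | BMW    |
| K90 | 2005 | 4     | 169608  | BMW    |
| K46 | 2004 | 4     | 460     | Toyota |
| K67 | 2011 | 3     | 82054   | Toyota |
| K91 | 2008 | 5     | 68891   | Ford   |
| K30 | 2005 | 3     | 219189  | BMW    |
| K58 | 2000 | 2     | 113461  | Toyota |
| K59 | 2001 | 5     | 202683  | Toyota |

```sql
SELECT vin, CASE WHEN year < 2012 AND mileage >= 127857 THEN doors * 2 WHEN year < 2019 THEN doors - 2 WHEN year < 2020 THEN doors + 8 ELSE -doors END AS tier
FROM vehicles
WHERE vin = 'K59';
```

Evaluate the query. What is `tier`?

10

vin = K59: year=2001, doors=5, mileage=202683, make=Toyota.
year < 2012 AND mileage >= 127857 → true → 10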